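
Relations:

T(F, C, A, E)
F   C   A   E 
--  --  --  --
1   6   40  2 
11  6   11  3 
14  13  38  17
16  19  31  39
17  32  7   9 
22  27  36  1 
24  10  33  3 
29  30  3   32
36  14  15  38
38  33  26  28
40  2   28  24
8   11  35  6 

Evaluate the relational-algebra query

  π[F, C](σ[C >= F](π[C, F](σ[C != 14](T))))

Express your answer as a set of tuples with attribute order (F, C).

{(1, 6), (16, 19), (17, 32), (22, 27), (29, 30), (8, 11)}

Filtering on C != 14 leaves {(1, 6, 40, 2), (11, 6, 11, 3), (14, 13, 38, 17), (16, 19, 31, 39), (17, 32, 7, 9), (22, 27, 36, 1), (24, 10, 33, 3), (29, 30, 3, 32), (38, 33, 26, 28), (40, 2, 28, 24), (8, 11, 35, 6)}.
Projecting to C, F: {(10, 24), (11, 8), (13, 14), (19, 16), (2, 40), (27, 22), (30, 29), (32, 17), (33, 38), (6, 1), (6, 11)}
Filtering on C >= F leaves {(11, 8), (19, 16), (27, 22), (30, 29), (32, 17), (6, 1)}.
Projecting to F, C: {(1, 6), (16, 19), (17, 32), (22, 27), (29, 30), (8, 11)}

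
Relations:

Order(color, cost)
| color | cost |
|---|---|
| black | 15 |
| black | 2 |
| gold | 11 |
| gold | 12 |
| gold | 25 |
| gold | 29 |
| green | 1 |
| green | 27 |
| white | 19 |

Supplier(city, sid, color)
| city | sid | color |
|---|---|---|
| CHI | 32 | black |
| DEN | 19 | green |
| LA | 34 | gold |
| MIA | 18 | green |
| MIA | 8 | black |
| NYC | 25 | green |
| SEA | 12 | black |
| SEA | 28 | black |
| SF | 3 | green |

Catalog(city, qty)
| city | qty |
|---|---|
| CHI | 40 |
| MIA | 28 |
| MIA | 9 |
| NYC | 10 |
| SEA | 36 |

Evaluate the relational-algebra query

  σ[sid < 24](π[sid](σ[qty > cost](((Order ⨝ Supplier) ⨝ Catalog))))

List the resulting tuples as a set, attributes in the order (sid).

{12, 18, 8}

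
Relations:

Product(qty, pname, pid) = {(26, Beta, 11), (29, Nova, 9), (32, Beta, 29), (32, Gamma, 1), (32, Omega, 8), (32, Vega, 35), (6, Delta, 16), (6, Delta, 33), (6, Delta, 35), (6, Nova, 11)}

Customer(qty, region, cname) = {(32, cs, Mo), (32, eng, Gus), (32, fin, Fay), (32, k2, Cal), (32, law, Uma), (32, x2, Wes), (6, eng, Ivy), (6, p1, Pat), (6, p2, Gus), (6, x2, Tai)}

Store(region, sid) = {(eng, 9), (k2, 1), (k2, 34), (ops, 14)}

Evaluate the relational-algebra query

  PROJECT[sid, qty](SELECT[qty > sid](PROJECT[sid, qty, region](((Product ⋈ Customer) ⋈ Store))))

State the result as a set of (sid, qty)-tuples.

{(1, 32), (9, 32)}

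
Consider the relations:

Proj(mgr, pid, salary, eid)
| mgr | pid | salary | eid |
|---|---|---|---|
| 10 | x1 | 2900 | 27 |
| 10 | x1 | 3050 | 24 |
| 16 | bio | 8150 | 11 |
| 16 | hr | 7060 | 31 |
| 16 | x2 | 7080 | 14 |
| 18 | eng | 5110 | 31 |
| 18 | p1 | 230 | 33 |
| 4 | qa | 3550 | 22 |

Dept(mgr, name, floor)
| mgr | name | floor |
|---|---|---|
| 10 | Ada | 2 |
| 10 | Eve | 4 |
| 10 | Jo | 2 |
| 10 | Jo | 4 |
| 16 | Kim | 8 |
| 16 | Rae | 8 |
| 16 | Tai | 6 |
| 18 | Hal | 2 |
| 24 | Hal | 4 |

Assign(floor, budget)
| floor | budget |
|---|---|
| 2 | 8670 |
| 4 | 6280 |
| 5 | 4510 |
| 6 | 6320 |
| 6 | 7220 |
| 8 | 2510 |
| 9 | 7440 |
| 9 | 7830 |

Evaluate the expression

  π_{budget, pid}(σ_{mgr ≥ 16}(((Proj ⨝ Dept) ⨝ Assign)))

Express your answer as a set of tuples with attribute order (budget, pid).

{(2510, bio), (2510, hr), (2510, x2), (6320, bio), (6320, hr), (6320, x2), (7220, bio), (7220, hr), (7220, x2), (8670, eng), (8670, p1)}

Joining Proj and Dept on mgr yields {(10, x1, 2900, 27, Ada, 2), (10, x1, 2900, 27, Eve, 4), (10, x1, 2900, 27, Jo, 2), (10, x1, 2900, 27, Jo, 4), (10, x1, 3050, 24, Ada, 2), (10, x1, 3050, 24, Eve, 4), (10, x1, 3050, 24, Jo, 2), (10, x1, 3050, 24, Jo, 4), (16, bio, 8150, 11, Kim, 8), (16, bio, 8150, 11, Rae, 8), (16, bio, 8150, 11, Tai, 6), (16, hr, 7060, 31, Kim, 8), (16, hr, 7060, 31, Rae, 8), (16, hr, 7060, 31, Tai, 6), (16, x2, 7080, 14, Kim, 8), (16, x2, 7080, 14, Rae, 8), (16, x2, 7080, 14, Tai, 6), (18, eng, 5110, 31, Hal, 2), (18, p1, 230, 33, Hal, 2)}.
Joining (Proj ⨝ Dept) and Assign on floor yields {(10, x1, 2900, 27, Ada, 2, 8670), (10, x1, 2900, 27, Eve, 4, 6280), (10, x1, 2900, 27, Jo, 2, 8670), (10, x1, 2900, 27, Jo, 4, 6280), (10, x1, 3050, 24, Ada, 2, 8670), (10, x1, 3050, 24, Eve, 4, 6280), (10, x1, 3050, 24, Jo, 2, 8670), (10, x1, 3050, 24, Jo, 4, 6280), (16, bio, 8150, 11, Kim, 8, 2510), (16, bio, 8150, 11, Rae, 8, 2510), (16, bio, 8150, 11, Tai, 6, 6320), (16, bio, 8150, 11, Tai, 6, 7220), (16, hr, 7060, 31, Kim, 8, 2510), (16, hr, 7060, 31, Rae, 8, 2510), (16, hr, 7060, 31, Tai, 6, 6320), (16, hr, 7060, 31, Tai, 6, 7220), (16, x2, 7080, 14, Kim, 8, 2510), (16, x2, 7080, 14, Rae, 8, 2510), (16, x2, 7080, 14, Tai, 6, 6320), (16, x2, 7080, 14, Tai, 6, 7220), (18, eng, 5110, 31, Hal, 2, 8670), (18, p1, 230, 33, Hal, 2, 8670)}.
Filtering on mgr ≥ 16 leaves {(16, bio, 8150, 11, Kim, 8, 2510), (16, bio, 8150, 11, Rae, 8, 2510), (16, bio, 8150, 11, Tai, 6, 6320), (16, bio, 8150, 11, Tai, 6, 7220), (16, hr, 7060, 31, Kim, 8, 2510), (16, hr, 7060, 31, Rae, 8, 2510), (16, hr, 7060, 31, Tai, 6, 6320), (16, hr, 7060, 31, Tai, 6, 7220), (16, x2, 7080, 14, Kim, 8, 2510), (16, x2, 7080, 14, Rae, 8, 2510), (16, x2, 7080, 14, Tai, 6, 6320), (16, x2, 7080, 14, Tai, 6, 7220), (18, eng, 5110, 31, Hal, 2, 8670), (18, p1, 230, 33, Hal, 2, 8670)}.
π[budget, pid]: project onto (budget, pid) (3 duplicate(s) eliminated) → {(2510, bio), (2510, hr), (2510, x2), (6320, bio), (6320, hr), (6320, x2), (7220, bio), (7220, hr), (7220, x2), (8670, eng), (8670, p1)}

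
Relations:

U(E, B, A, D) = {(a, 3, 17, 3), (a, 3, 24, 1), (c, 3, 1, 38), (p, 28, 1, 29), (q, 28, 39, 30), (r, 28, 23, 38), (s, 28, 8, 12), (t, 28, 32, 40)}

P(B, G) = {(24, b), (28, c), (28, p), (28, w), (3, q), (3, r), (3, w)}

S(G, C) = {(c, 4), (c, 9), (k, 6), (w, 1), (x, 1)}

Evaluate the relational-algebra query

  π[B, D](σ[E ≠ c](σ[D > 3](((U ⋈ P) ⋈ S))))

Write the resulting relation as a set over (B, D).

{(28, 12), (28, 29), (28, 30), (28, 38), (28, 40)}

Natural join on B: {(a, 3, 17, 3, q), (a, 3, 17, 3, r), (a, 3, 17, 3, w), (a, 3, 24, 1, q), (a, 3, 24, 1, r), (a, 3, 24, 1, w), (c, 3, 1, 38, q), (c, 3, 1, 38, r), (c, 3, 1, 38, w), (p, 28, 1, 29, c), (p, 28, 1, 29, p), (p, 28, 1, 29, w), (q, 28, 39, 30, c), (q, 28, 39, 30, p), (q, 28, 39, 30, w), (r, 28, 23, 38, c), (r, 28, 23, 38, p), (r, 28, 23, 38, w), (s, 28, 8, 12, c), (s, 28, 8, 12, p), (s, 28, 8, 12, w), (t, 28, 32, 40, c), (t, 28, 32, 40, p), (t, 28, 32, 40, w)}
Natural join on G: {(a, 3, 17, 3, w, 1), (a, 3, 24, 1, w, 1), (c, 3, 1, 38, w, 1), (p, 28, 1, 29, c, 4), (p, 28, 1, 29, c, 9), (p, 28, 1, 29, w, 1), (q, 28, 39, 30, c, 4), (q, 28, 39, 30, c, 9), (q, 28, 39, 30, w, 1), (r, 28, 23, 38, c, 4), (r, 28, 23, 38, c, 9), (r, 28, 23, 38, w, 1), (s, 28, 8, 12, c, 4), (s, 28, 8, 12, c, 9), (s, 28, 8, 12, w, 1), (t, 28, 32, 40, c, 4), (t, 28, 32, 40, c, 9), (t, 28, 32, 40, w, 1)}
Selection D > 3: {(c, 3, 1, 38, w, 1), (p, 28, 1, 29, c, 4), (p, 28, 1, 29, c, 9), (p, 28, 1, 29, w, 1), (q, 28, 39, 30, c, 4), (q, 28, 39, 30, c, 9), (q, 28, 39, 30, w, 1), (r, 28, 23, 38, c, 4), (r, 28, 23, 38, c, 9), (r, 28, 23, 38, w, 1), (s, 28, 8, 12, c, 4), (s, 28, 8, 12, c, 9), (s, 28, 8, 12, w, 1), (t, 28, 32, 40, c, 4), (t, 28, 32, 40, c, 9), (t, 28, 32, 40, w, 1)}
Selection E ≠ c: {(p, 28, 1, 29, c, 4), (p, 28, 1, 29, c, 9), (p, 28, 1, 29, w, 1), (q, 28, 39, 30, c, 4), (q, 28, 39, 30, c, 9), (q, 28, 39, 30, w, 1), (r, 28, 23, 38, c, 4), (r, 28, 23, 38, c, 9), (r, 28, 23, 38, w, 1), (s, 28, 8, 12, c, 4), (s, 28, 8, 12, c, 9), (s, 28, 8, 12, w, 1), (t, 28, 32, 40, c, 4), (t, 28, 32, 40, c, 9), (t, 28, 32, 40, w, 1)}
π_{B, D} gives {(28, 12), (28, 29), (28, 30), (28, 38), (28, 40)} (10 duplicate(s) eliminated).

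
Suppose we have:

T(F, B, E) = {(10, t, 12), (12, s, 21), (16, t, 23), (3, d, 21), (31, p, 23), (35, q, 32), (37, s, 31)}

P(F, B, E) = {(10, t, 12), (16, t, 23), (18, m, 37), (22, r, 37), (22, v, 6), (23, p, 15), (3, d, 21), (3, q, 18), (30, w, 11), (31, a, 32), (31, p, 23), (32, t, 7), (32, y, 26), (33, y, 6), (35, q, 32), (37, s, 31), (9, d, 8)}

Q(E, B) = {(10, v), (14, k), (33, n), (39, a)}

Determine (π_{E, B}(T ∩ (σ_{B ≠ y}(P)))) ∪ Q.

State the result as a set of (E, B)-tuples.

{(10, v), (12, t), (14, k), (21, d), (23, p), (23, t), (31, s), (32, q), (33, n), (39, a)}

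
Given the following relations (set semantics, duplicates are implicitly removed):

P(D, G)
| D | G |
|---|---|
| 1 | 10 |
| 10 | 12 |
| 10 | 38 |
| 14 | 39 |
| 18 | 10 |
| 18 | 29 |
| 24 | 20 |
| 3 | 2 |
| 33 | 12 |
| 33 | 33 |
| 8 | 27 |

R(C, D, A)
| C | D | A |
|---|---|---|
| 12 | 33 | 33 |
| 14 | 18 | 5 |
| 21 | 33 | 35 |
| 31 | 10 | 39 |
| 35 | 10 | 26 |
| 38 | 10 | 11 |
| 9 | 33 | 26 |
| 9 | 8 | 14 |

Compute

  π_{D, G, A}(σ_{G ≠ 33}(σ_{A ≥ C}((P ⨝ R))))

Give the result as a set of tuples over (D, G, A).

{(10, 12, 39), (10, 38, 39), (33, 12, 26), (33, 12, 33), (33, 12, 35), (8, 27, 14)}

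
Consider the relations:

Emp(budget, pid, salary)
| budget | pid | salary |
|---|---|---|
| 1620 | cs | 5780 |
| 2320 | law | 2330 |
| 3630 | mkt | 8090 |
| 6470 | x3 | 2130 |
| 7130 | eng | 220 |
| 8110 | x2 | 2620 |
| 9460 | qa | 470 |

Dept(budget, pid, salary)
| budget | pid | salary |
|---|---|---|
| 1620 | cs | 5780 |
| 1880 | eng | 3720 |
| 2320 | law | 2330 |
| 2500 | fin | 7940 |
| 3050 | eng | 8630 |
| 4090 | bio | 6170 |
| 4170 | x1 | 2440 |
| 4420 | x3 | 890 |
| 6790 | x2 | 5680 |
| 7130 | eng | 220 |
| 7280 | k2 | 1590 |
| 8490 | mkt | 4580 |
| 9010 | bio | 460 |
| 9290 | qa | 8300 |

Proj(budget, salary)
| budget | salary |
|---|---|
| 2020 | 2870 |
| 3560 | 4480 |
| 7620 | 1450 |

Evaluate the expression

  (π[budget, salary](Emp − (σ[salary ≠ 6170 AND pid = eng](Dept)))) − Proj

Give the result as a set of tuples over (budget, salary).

Apply σ_{salary ≠ 6170 AND pid = eng}; surviving tuples: {(1880, eng, 3720), (3050, eng, 8630), (7130, eng, 220)}
Set difference of the two operands is {(1620, cs, 5780), (2320, law, 2330), (3630, mkt, 8090), (6470, x3, 2130), (8110, x2, 2620), (9460, qa, 470)}.
Keep only column(s) budget, salary: {(1620, 5780), (2320, 2330), (3630, 8090), (6470, 2130), (8110, 2620), (9460, 470)}
Set difference of the two operands is {(1620, 5780), (2320, 2330), (3630, 8090), (6470, 2130), (8110, 2620), (9460, 470)}.

{(1620, 5780), (2320, 2330), (3630, 8090), (6470, 2130), (8110, 2620), (9460, 470)}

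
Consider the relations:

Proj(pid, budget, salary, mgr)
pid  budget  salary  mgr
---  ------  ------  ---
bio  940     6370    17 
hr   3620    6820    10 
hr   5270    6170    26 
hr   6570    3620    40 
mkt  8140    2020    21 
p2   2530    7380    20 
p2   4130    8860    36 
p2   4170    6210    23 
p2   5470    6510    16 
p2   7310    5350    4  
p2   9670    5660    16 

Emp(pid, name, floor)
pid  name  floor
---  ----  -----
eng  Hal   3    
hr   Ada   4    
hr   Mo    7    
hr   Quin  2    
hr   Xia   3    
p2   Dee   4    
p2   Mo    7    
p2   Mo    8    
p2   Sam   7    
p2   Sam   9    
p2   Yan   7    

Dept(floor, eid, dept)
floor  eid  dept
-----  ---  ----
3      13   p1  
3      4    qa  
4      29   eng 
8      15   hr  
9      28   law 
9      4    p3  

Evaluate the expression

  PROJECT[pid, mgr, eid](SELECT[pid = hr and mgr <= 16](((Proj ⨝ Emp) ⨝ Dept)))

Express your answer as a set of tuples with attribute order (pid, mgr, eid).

{(hr, 10, 13), (hr, 10, 29), (hr, 10, 4)}

Joining Proj and Emp on pid yields {(hr, 3620, 6820, 10, Ada, 4), (hr, 3620, 6820, 10, Mo, 7), (hr, 3620, 6820, 10, Quin, 2), (hr, 3620, 6820, 10, Xia, 3), (hr, 5270, 6170, 26, Ada, 4), (hr, 5270, 6170, 26, Mo, 7), (hr, 5270, 6170, 26, Quin, 2), (hr, 5270, 6170, 26, Xia, 3), (hr, 6570, 3620, 40, Ada, 4), (hr, 6570, 3620, 40, Mo, 7), (hr, 6570, 3620, 40, Quin, 2), (hr, 6570, 3620, 40, Xia, 3), (p2, 2530, 7380, 20, Dee, 4), (p2, 2530, 7380, 20, Mo, 7), (p2, 2530, 7380, 20, Mo, 8), (p2, 2530, 7380, 20, Sam, 7), (p2, 2530, 7380, 20, Sam, 9), (p2, 2530, 7380, 20, Yan, 7), (p2, 4130, 8860, 36, Dee, 4), (p2, 4130, 8860, 36, Mo, 7), (p2, 4130, 8860, 36, Mo, 8), (p2, 4130, 8860, 36, Sam, 7), (p2, 4130, 8860, 36, Sam, 9), (p2, 4130, 8860, 36, Yan, 7), (p2, 4170, 6210, 23, Dee, 4), (p2, 4170, 6210, 23, Mo, 7), (p2, 4170, 6210, 23, Mo, 8), (p2, 4170, 6210, 23, Sam, 7), (p2, 4170, 6210, 23, Sam, 9), (p2, 4170, 6210, 23, Yan, 7), (p2, 5470, 6510, 16, Dee, 4), (p2, 5470, 6510, 16, Mo, 7), (p2, 5470, 6510, 16, Mo, 8), (p2, 5470, 6510, 16, Sam, 7), (p2, 5470, 6510, 16, Sam, 9), (p2, 5470, 6510, 16, Yan, 7), (p2, 7310, 5350, 4, Dee, 4), (p2, 7310, 5350, 4, Mo, 7), (p2, 7310, 5350, 4, Mo, 8), (p2, 7310, 5350, 4, Sam, 7), (p2, 7310, 5350, 4, Sam, 9), (p2, 7310, 5350, 4, Yan, 7), (p2, 9670, 5660, 16, Dee, 4), (p2, 9670, 5660, 16, Mo, 7), (p2, 9670, 5660, 16, Mo, 8), (p2, 9670, 5660, 16, Sam, 7), (p2, 9670, 5660, 16, Sam, 9), (p2, 9670, 5660, 16, Yan, 7)}.
Joining (Proj ⨝ Emp) and Dept on floor yields {(hr, 3620, 6820, 10, Ada, 4, 29, eng), (hr, 3620, 6820, 10, Xia, 3, 13, p1), (hr, 3620, 6820, 10, Xia, 3, 4, qa), (hr, 5270, 6170, 26, Ada, 4, 29, eng), (hr, 5270, 6170, 26, Xia, 3, 13, p1), (hr, 5270, 6170, 26, Xia, 3, 4, qa), (hr, 6570, 3620, 40, Ada, 4, 29, eng), (hr, 6570, 3620, 40, Xia, 3, 13, p1), (hr, 6570, 3620, 40, Xia, 3, 4, qa), (p2, 2530, 7380, 20, Dee, 4, 29, eng), (p2, 2530, 7380, 20, Mo, 8, 15, hr), (p2, 2530, 7380, 20, Sam, 9, 28, law), (p2, 2530, 7380, 20, Sam, 9, 4, p3), (p2, 4130, 8860, 36, Dee, 4, 29, eng), (p2, 4130, 8860, 36, Mo, 8, 15, hr), (p2, 4130, 8860, 36, Sam, 9, 28, law), (p2, 4130, 8860, 36, Sam, 9, 4, p3), (p2, 4170, 6210, 23, Dee, 4, 29, eng), (p2, 4170, 6210, 23, Mo, 8, 15, hr), (p2, 4170, 6210, 23, Sam, 9, 28, law), (p2, 4170, 6210, 23, Sam, 9, 4, p3), (p2, 5470, 6510, 16, Dee, 4, 29, eng), (p2, 5470, 6510, 16, Mo, 8, 15, hr), (p2, 5470, 6510, 16, Sam, 9, 28, law), (p2, 5470, 6510, 16, Sam, 9, 4, p3), (p2, 7310, 5350, 4, Dee, 4, 29, eng), (p2, 7310, 5350, 4, Mo, 8, 15, hr), (p2, 7310, 5350, 4, Sam, 9, 28, law), (p2, 7310, 5350, 4, Sam, 9, 4, p3), (p2, 9670, 5660, 16, Dee, 4, 29, eng), (p2, 9670, 5660, 16, Mo, 8, 15, hr), (p2, 9670, 5660, 16, Sam, 9, 28, law), (p2, 9670, 5660, 16, Sam, 9, 4, p3)}.
Selection pid = hr and mgr <= 16: {(hr, 3620, 6820, 10, Ada, 4, 29, eng), (hr, 3620, 6820, 10, Xia, 3, 13, p1), (hr, 3620, 6820, 10, Xia, 3, 4, qa)}
Projecting to pid, mgr, eid: {(hr, 10, 13), (hr, 10, 29), (hr, 10, 4)}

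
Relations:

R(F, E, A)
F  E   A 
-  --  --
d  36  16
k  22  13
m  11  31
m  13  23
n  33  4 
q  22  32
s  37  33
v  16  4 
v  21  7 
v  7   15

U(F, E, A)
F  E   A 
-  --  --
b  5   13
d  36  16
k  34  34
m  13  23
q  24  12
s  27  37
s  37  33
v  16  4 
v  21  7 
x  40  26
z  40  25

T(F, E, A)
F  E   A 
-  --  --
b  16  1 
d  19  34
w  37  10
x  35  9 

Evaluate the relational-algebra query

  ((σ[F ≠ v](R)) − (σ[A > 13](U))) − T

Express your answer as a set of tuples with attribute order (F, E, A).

{(k, 22, 13), (m, 11, 31), (n, 33, 4), (q, 22, 32)}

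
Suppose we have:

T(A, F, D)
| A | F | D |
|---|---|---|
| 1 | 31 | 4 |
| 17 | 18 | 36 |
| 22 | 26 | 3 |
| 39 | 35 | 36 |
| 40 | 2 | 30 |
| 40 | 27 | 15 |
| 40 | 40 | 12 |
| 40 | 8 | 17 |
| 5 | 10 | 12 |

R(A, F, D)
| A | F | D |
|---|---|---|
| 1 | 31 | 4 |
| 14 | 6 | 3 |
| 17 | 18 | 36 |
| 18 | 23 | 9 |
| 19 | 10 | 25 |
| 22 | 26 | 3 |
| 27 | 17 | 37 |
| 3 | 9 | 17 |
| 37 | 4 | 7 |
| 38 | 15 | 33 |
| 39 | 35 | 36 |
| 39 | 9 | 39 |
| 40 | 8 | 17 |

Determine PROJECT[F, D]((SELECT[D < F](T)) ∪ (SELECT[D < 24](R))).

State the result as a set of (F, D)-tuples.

Filtering on D < F leaves {(1, 31, 4), (22, 26, 3), (40, 27, 15), (40, 40, 12)}.
Filtering on D < 24 leaves {(1, 31, 4), (14, 6, 3), (18, 23, 9), (22, 26, 3), (3, 9, 17), (37, 4, 7), (40, 8, 17)}.
Set union of the two operands is {(1, 31, 4), (14, 6, 3), (18, 23, 9), (22, 26, 3), (3, 9, 17), (37, 4, 7), (40, 27, 15), (40, 40, 12), (40, 8, 17)}.
Projecting to F, D: {(23, 9), (26, 3), (27, 15), (31, 4), (4, 7), (40, 12), (6, 3), (8, 17), (9, 17)}

{(23, 9), (26, 3), (27, 15), (31, 4), (4, 7), (40, 12), (6, 3), (8, 17), (9, 17)}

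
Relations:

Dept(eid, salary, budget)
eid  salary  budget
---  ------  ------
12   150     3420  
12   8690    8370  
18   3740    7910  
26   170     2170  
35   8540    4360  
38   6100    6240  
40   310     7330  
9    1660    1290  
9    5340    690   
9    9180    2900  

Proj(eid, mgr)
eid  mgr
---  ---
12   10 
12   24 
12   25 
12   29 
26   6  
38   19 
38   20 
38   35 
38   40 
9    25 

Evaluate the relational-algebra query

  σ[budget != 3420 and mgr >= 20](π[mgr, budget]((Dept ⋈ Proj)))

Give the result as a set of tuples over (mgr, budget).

Natural join on eid: {(12, 150, 3420, 10), (12, 150, 3420, 24), (12, 150, 3420, 25), (12, 150, 3420, 29), (12, 8690, 8370, 10), (12, 8690, 8370, 24), (12, 8690, 8370, 25), (12, 8690, 8370, 29), (26, 170, 2170, 6), (38, 6100, 6240, 19), (38, 6100, 6240, 20), (38, 6100, 6240, 35), (38, 6100, 6240, 40), (9, 1660, 1290, 25), (9, 5340, 690, 25), (9, 9180, 2900, 25)}
Keep only column(s) mgr, budget: {(10, 3420), (10, 8370), (19, 6240), (20, 6240), (24, 3420), (24, 8370), (25, 1290), (25, 2900), (25, 3420), (25, 690), (25, 8370), (29, 3420), (29, 8370), (35, 6240), (40, 6240), (6, 2170)}
Selection budget != 3420 and mgr >= 20: {(20, 6240), (24, 8370), (25, 1290), (25, 2900), (25, 690), (25, 8370), (29, 8370), (35, 6240), (40, 6240)}

{(20, 6240), (24, 8370), (25, 1290), (25, 2900), (25, 690), (25, 8370), (29, 8370), (35, 6240), (40, 6240)}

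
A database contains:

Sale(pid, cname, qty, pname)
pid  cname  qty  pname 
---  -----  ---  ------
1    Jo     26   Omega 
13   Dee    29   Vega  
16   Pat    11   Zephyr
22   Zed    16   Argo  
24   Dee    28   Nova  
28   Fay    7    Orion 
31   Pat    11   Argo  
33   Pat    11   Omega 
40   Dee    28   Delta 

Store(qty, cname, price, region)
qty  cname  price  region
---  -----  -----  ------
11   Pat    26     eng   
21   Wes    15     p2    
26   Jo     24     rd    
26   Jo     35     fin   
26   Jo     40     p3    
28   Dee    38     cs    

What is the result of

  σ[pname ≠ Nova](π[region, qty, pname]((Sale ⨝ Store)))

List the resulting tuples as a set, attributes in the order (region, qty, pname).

{(cs, 28, Delta), (eng, 11, Argo), (eng, 11, Omega), (eng, 11, Zephyr), (fin, 26, Omega), (p3, 26, Omega), (rd, 26, Omega)}

Sale ⋈ Store (natural join on cname, qty): {(1, Jo, 26, Omega, 24, rd), (1, Jo, 26, Omega, 35, fin), (1, Jo, 26, Omega, 40, p3), (16, Pat, 11, Zephyr, 26, eng), (24, Dee, 28, Nova, 38, cs), (31, Pat, 11, Argo, 26, eng), (33, Pat, 11, Omega, 26, eng), (40, Dee, 28, Delta, 38, cs)}
Keep only column(s) region, qty, pname: {(cs, 28, Delta), (cs, 28, Nova), (eng, 11, Argo), (eng, 11, Omega), (eng, 11, Zephyr), (fin, 26, Omega), (p3, 26, Omega), (rd, 26, Omega)}
Selection pname ≠ Nova: {(cs, 28, Delta), (eng, 11, Argo), (eng, 11, Omega), (eng, 11, Zephyr), (fin, 26, Omega), (p3, 26, Omega), (rd, 26, Omega)}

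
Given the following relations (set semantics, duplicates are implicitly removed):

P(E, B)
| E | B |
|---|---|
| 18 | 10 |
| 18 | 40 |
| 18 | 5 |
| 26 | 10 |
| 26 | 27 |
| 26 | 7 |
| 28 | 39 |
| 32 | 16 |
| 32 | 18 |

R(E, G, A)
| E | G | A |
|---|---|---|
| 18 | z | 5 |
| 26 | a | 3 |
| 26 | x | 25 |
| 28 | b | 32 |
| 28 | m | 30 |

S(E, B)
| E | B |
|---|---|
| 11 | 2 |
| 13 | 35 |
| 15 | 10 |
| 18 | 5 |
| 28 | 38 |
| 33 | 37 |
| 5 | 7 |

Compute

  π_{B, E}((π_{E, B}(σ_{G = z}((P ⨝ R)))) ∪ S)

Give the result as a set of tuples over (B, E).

P ⋈ R (natural join on E): {(18, 10, z, 5), (18, 40, z, 5), (18, 5, z, 5), (26, 10, a, 3), (26, 10, x, 25), (26, 27, a, 3), (26, 27, x, 25), (26, 7, a, 3), (26, 7, x, 25), (28, 39, b, 32), (28, 39, m, 30)}
Apply σ_{G = z}; surviving tuples: {(18, 10, z, 5), (18, 40, z, 5), (18, 5, z, 5)}
π[E, B]: project onto (E, B) → {(18, 10), (18, 40), (18, 5)}
Union: {(18, 10), (18, 40), (18, 5)} with {(11, 2), (13, 35), (15, 10), (18, 5), (28, 38), (33, 37), (5, 7)} → {(11, 2), (13, 35), (15, 10), (18, 10), (18, 40), (18, 5), (28, 38), (33, 37), (5, 7)}
π[B, E]: project onto (B, E) → {(10, 15), (10, 18), (2, 11), (35, 13), (37, 33), (38, 28), (40, 18), (5, 18), (7, 5)}

{(10, 15), (10, 18), (2, 11), (35, 13), (37, 33), (38, 28), (40, 18), (5, 18), (7, 5)}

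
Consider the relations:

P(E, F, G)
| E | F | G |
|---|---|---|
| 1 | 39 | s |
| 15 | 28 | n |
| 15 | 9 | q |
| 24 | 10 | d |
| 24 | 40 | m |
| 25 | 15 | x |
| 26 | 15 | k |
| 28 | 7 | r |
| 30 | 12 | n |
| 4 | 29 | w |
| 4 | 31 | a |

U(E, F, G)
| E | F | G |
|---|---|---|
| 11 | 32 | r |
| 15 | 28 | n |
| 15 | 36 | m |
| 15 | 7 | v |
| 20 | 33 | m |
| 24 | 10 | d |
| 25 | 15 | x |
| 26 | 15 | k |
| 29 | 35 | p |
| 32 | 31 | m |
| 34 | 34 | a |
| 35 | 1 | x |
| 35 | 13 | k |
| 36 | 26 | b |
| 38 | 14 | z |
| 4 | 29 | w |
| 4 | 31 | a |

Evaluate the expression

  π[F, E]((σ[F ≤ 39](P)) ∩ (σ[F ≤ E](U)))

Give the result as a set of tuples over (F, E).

{(10, 24), (15, 25), (15, 26)}

σ[F ≤ 39]: keep tuples satisfying F ≤ 39 → {(1, 39, s), (15, 28, n), (15, 9, q), (24, 10, d), (25, 15, x), (26, 15, k), (28, 7, r), (30, 12, n), (4, 29, w), (4, 31, a)}
σ[F ≤ E]: keep tuples satisfying F ≤ E → {(15, 7, v), (24, 10, d), (25, 15, x), (26, 15, k), (32, 31, m), (34, 34, a), (35, 1, x), (35, 13, k), (36, 26, b), (38, 14, z)}
Set intersection of the two operands is {(24, 10, d), (25, 15, x), (26, 15, k)}.
Projecting to F, E: {(10, 24), (15, 25), (15, 26)}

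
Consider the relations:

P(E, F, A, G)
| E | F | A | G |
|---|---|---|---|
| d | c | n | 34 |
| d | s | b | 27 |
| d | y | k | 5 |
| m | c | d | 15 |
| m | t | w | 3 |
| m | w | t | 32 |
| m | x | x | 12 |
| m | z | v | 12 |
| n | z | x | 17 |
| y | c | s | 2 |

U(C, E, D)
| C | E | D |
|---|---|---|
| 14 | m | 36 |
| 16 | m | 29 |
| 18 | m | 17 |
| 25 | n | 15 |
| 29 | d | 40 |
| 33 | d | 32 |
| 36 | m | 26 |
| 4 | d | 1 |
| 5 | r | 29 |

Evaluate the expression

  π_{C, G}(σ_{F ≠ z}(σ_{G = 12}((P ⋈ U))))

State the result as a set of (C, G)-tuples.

Joining P and U on E yields {(d, c, n, 34, 29, 40), (d, c, n, 34, 33, 32), (d, c, n, 34, 4, 1), (d, s, b, 27, 29, 40), (d, s, b, 27, 33, 32), (d, s, b, 27, 4, 1), (d, y, k, 5, 29, 40), (d, y, k, 5, 33, 32), (d, y, k, 5, 4, 1), (m, c, d, 15, 14, 36), (m, c, d, 15, 16, 29), (m, c, d, 15, 18, 17), (m, c, d, 15, 36, 26), (m, t, w, 3, 14, 36), (m, t, w, 3, 16, 29), (m, t, w, 3, 18, 17), (m, t, w, 3, 36, 26), (m, w, t, 32, 14, 36), (m, w, t, 32, 16, 29), (m, w, t, 32, 18, 17), (m, w, t, 32, 36, 26), (m, x, x, 12, 14, 36), (m, x, x, 12, 16, 29), (m, x, x, 12, 18, 17), (m, x, x, 12, 36, 26), (m, z, v, 12, 14, 36), (m, z, v, 12, 16, 29), (m, z, v, 12, 18, 17), (m, z, v, 12, 36, 26), (n, z, x, 17, 25, 15)}.
Filtering on G = 12 leaves {(m, x, x, 12, 14, 36), (m, x, x, 12, 16, 29), (m, x, x, 12, 18, 17), (m, x, x, 12, 36, 26), (m, z, v, 12, 14, 36), (m, z, v, 12, 16, 29), (m, z, v, 12, 18, 17), (m, z, v, 12, 36, 26)}.
Filtering on F ≠ z leaves {(m, x, x, 12, 14, 36), (m, x, x, 12, 16, 29), (m, x, x, 12, 18, 17), (m, x, x, 12, 36, 26)}.
Keep only column(s) C, G: {(14, 12), (16, 12), (18, 12), (36, 12)}

{(14, 12), (16, 12), (18, 12), (36, 12)}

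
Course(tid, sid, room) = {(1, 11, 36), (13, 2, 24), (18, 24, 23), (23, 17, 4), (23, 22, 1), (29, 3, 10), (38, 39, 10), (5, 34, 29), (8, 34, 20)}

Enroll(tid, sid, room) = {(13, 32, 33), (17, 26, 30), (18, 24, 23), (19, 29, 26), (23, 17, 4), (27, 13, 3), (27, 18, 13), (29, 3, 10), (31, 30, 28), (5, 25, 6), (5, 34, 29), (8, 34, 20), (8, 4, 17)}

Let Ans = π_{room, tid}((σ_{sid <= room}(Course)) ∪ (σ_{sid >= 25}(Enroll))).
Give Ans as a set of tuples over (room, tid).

{(10, 29), (20, 8), (24, 13), (26, 19), (28, 31), (29, 5), (30, 17), (33, 13), (36, 1), (6, 5)}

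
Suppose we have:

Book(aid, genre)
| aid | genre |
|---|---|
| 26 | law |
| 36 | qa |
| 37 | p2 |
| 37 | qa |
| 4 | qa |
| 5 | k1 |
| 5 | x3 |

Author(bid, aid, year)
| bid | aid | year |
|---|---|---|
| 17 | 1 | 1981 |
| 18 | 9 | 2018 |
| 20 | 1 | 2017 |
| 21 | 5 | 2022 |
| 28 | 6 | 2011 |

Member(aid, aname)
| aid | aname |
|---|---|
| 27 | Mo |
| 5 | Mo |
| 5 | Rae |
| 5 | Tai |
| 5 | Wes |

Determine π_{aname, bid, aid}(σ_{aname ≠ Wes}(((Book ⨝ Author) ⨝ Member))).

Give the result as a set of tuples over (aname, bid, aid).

Joining Book and Author on aid yields {(5, k1, 21, 2022), (5, x3, 21, 2022)}.
Joining (Book ⨝ Author) and Member on aid yields {(5, k1, 21, 2022, Mo), (5, k1, 21, 2022, Rae), (5, k1, 21, 2022, Tai), (5, k1, 21, 2022, Wes), (5, x3, 21, 2022, Mo), (5, x3, 21, 2022, Rae), (5, x3, 21, 2022, Tai), (5, x3, 21, 2022, Wes)}.
Selection aname ≠ Wes: {(5, k1, 21, 2022, Mo), (5, k1, 21, 2022, Rae), (5, k1, 21, 2022, Tai), (5, x3, 21, 2022, Mo), (5, x3, 21, 2022, Rae), (5, x3, 21, 2022, Tai)}
Keep only column(s) aname, bid, aid (3 duplicate(s) eliminated): {(Mo, 21, 5), (Rae, 21, 5), (Tai, 21, 5)}

{(Mo, 21, 5), (Rae, 21, 5), (Tai, 21, 5)}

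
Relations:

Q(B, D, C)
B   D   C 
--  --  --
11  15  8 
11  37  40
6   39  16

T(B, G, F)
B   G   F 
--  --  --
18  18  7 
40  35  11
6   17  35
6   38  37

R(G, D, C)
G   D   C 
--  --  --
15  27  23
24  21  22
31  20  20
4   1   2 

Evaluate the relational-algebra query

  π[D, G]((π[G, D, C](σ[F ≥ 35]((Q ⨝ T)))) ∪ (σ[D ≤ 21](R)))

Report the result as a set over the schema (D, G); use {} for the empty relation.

Joining Q and T on B yields {(6, 39, 16, 17, 35), (6, 39, 16, 38, 37)}.
σ[F ≥ 35]: keep tuples satisfying F ≥ 35 → {(6, 39, 16, 17, 35), (6, 39, 16, 38, 37)}
π[G, D, C]: project onto (G, D, C) → {(17, 39, 16), (38, 39, 16)}
σ[D ≤ 21]: keep tuples satisfying D ≤ 21 → {(24, 21, 22), (31, 20, 20), (4, 1, 2)}
Set union of the two operands is {(17, 39, 16), (24, 21, 22), (31, 20, 20), (38, 39, 16), (4, 1, 2)}.
π[D, G]: project onto (D, G) → {(1, 4), (20, 31), (21, 24), (39, 17), (39, 38)}

{(1, 4), (20, 31), (21, 24), (39, 17), (39, 38)}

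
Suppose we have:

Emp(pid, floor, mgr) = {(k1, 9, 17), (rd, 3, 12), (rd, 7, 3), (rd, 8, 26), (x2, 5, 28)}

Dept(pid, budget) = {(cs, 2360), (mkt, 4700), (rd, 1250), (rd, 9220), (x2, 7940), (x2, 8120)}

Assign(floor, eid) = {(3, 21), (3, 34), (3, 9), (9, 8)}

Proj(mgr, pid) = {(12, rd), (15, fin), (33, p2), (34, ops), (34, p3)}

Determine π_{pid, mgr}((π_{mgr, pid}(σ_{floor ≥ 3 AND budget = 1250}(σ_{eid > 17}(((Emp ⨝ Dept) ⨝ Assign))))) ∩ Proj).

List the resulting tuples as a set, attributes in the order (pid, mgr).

Joining Emp and Dept on pid yields {(rd, 3, 12, 1250), (rd, 3, 12, 9220), (rd, 7, 3, 1250), (rd, 7, 3, 9220), (rd, 8, 26, 1250), (rd, 8, 26, 9220), (x2, 5, 28, 7940), (x2, 5, 28, 8120)}.
Joining (Emp ⨝ Dept) and Assign on floor yields {(rd, 3, 12, 1250, 21), (rd, 3, 12, 1250, 34), (rd, 3, 12, 1250, 9), (rd, 3, 12, 9220, 21), (rd, 3, 12, 9220, 34), (rd, 3, 12, 9220, 9)}.
σ[eid > 17]: keep tuples satisfying eid > 17 → {(rd, 3, 12, 1250, 21), (rd, 3, 12, 1250, 34), (rd, 3, 12, 9220, 21), (rd, 3, 12, 9220, 34)}
σ[floor ≥ 3 AND budget = 1250]: keep tuples satisfying floor ≥ 3 AND budget = 1250 → {(rd, 3, 12, 1250, 21), (rd, 3, 12, 1250, 34)}
Keep only column(s) mgr, pid (1 duplicate(s) eliminated): {(12, rd)}
Taking the intersection: {(12, rd)}
Keep only column(s) pid, mgr: {(rd, 12)}

{(rd, 12)}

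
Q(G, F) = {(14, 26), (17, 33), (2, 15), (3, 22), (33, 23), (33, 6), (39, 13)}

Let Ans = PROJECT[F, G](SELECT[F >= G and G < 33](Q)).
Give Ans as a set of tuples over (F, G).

σ[F >= G and G < 33]: keep tuples satisfying F >= G and G < 33 → {(14, 26), (17, 33), (2, 15), (3, 22)}
π_{F, G} gives {(15, 2), (22, 3), (26, 14), (33, 17)}.

{(15, 2), (22, 3), (26, 14), (33, 17)}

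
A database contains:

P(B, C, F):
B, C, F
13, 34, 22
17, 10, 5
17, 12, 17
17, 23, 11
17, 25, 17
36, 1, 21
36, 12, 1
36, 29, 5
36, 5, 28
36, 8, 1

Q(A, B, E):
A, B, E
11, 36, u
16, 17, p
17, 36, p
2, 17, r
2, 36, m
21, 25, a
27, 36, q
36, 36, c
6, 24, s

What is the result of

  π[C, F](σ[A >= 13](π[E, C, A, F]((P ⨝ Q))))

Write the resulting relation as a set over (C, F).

{(1, 21), (10, 5), (12, 1), (12, 17), (23, 11), (25, 17), (29, 5), (5, 28), (8, 1)}

Joining P and Q on B yields {(17, 10, 5, 16, p), (17, 10, 5, 2, r), (17, 12, 17, 16, p), (17, 12, 17, 2, r), (17, 23, 11, 16, p), (17, 23, 11, 2, r), (17, 25, 17, 16, p), (17, 25, 17, 2, r), (36, 1, 21, 11, u), (36, 1, 21, 17, p), (36, 1, 21, 2, m), (36, 1, 21, 27, q), (36, 1, 21, 36, c), (36, 12, 1, 11, u), (36, 12, 1, 17, p), (36, 12, 1, 2, m), (36, 12, 1, 27, q), (36, 12, 1, 36, c), (36, 29, 5, 11, u), (36, 29, 5, 17, p), (36, 29, 5, 2, m), (36, 29, 5, 27, q), (36, 29, 5, 36, c), (36, 5, 28, 11, u), (36, 5, 28, 17, p), (36, 5, 28, 2, m), (36, 5, 28, 27, q), (36, 5, 28, 36, c), (36, 8, 1, 11, u), (36, 8, 1, 17, p), (36, 8, 1, 2, m), (36, 8, 1, 27, q), (36, 8, 1, 36, c)}.
π_{E, C, A, F} gives {(c, 1, 36, 21), (c, 12, 36, 1), (c, 29, 36, 5), (c, 5, 36, 28), (c, 8, 36, 1), (m, 1, 2, 21), (m, 12, 2, 1), (m, 29, 2, 5), (m, 5, 2, 28), (m, 8, 2, 1), (p, 1, 17, 21), (p, 10, 16, 5), (p, 12, 16, 17), (p, 12, 17, 1), (p, 23, 16, 11), (p, 25, 16, 17), (p, 29, 17, 5), (p, 5, 17, 28), (p, 8, 17, 1), (q, 1, 27, 21), (q, 12, 27, 1), (q, 29, 27, 5), (q, 5, 27, 28), (q, 8, 27, 1), (r, 10, 2, 5), (r, 12, 2, 17), (r, 23, 2, 11), (r, 25, 2, 17), (u, 1, 11, 21), (u, 12, 11, 1), (u, 29, 11, 5), (u, 5, 11, 28), (u, 8, 11, 1)}.
Filtering on A >= 13 leaves {(c, 1, 36, 21), (c, 12, 36, 1), (c, 29, 36, 5), (c, 5, 36, 28), (c, 8, 36, 1), (p, 1, 17, 21), (p, 10, 16, 5), (p, 12, 16, 17), (p, 12, 17, 1), (p, 23, 16, 11), (p, 25, 16, 17), (p, 29, 17, 5), (p, 5, 17, 28), (p, 8, 17, 1), (q, 1, 27, 21), (q, 12, 27, 1), (q, 29, 27, 5), (q, 5, 27, 28), (q, 8, 27, 1)}.
π_{C, F} gives {(1, 21), (10, 5), (12, 1), (12, 17), (23, 11), (25, 17), (29, 5), (5, 28), (8, 1)} (10 duplicate(s) eliminated).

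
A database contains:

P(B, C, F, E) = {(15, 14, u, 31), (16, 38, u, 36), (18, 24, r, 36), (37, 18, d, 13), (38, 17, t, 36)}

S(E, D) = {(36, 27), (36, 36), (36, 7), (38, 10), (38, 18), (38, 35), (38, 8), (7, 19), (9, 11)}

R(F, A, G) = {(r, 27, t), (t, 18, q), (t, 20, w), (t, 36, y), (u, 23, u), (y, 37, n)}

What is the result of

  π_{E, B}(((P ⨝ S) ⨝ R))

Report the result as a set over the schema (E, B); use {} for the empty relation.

P ⋈ S (natural join on E): {(16, 38, u, 36, 27), (16, 38, u, 36, 36), (16, 38, u, 36, 7), (18, 24, r, 36, 27), (18, 24, r, 36, 36), (18, 24, r, 36, 7), (38, 17, t, 36, 27), (38, 17, t, 36, 36), (38, 17, t, 36, 7)}
(P ⨝ S) ⋈ R (natural join on F): {(16, 38, u, 36, 27, 23, u), (16, 38, u, 36, 36, 23, u), (16, 38, u, 36, 7, 23, u), (18, 24, r, 36, 27, 27, t), (18, 24, r, 36, 36, 27, t), (18, 24, r, 36, 7, 27, t), (38, 17, t, 36, 27, 18, q), (38, 17, t, 36, 27, 20, w), (38, 17, t, 36, 27, 36, y), (38, 17, t, 36, 36, 18, q), (38, 17, t, 36, 36, 20, w), (38, 17, t, 36, 36, 36, y), (38, 17, t, 36, 7, 18, q), (38, 17, t, 36, 7, 20, w), (38, 17, t, 36, 7, 36, y)}
Projecting to E, B (12 duplicate(s) eliminated): {(36, 16), (36, 18), (36, 38)}

{(36, 16), (36, 18), (36, 38)}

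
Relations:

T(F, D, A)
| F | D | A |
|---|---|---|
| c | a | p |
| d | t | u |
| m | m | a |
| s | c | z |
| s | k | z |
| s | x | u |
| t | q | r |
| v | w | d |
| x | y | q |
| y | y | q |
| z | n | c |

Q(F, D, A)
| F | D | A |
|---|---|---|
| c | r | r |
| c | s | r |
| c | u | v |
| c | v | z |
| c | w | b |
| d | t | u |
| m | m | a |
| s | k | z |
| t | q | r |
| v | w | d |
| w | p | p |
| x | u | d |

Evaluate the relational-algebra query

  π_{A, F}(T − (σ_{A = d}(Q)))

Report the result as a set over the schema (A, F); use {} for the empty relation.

Selection A = d: {(v, w, d), (x, u, d)}
Difference: {(c, a, p), (d, t, u), (m, m, a), (s, c, z), (s, k, z), (s, x, u), (t, q, r), (v, w, d), (x, y, q), (y, y, q), (z, n, c)} with {(v, w, d), (x, u, d)} → {(c, a, p), (d, t, u), (m, m, a), (s, c, z), (s, k, z), (s, x, u), (t, q, r), (x, y, q), (y, y, q), (z, n, c)}
π_{A, F} gives {(a, m), (c, z), (p, c), (q, x), (q, y), (r, t), (u, d), (u, s), (z, s)} (1 duplicate(s) eliminated).

{(a, m), (c, z), (p, c), (q, x), (q, y), (r, t), (u, d), (u, s), (z, s)}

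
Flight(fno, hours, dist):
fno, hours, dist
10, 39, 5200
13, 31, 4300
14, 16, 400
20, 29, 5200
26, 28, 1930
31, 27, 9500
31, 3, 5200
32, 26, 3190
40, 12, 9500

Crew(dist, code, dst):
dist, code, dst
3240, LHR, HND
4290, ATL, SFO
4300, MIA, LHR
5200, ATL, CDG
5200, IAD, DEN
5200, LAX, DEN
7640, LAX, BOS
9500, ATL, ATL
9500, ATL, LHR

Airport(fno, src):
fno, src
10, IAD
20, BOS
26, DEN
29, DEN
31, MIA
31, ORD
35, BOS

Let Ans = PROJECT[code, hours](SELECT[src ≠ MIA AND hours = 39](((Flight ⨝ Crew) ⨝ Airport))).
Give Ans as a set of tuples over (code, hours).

Joining Flight and Crew on dist yields {(10, 39, 5200, ATL, CDG), (10, 39, 5200, IAD, DEN), (10, 39, 5200, LAX, DEN), (13, 31, 4300, MIA, LHR), (20, 29, 5200, ATL, CDG), (20, 29, 5200, IAD, DEN), (20, 29, 5200, LAX, DEN), (31, 27, 9500, ATL, ATL), (31, 27, 9500, ATL, LHR), (31, 3, 5200, ATL, CDG), (31, 3, 5200, IAD, DEN), (31, 3, 5200, LAX, DEN), (40, 12, 9500, ATL, ATL), (40, 12, 9500, ATL, LHR)}.
Joining (Flight ⨝ Crew) and Airport on fno yields {(10, 39, 5200, ATL, CDG, IAD), (10, 39, 5200, IAD, DEN, IAD), (10, 39, 5200, LAX, DEN, IAD), (20, 29, 5200, ATL, CDG, BOS), (20, 29, 5200, IAD, DEN, BOS), (20, 29, 5200, LAX, DEN, BOS), (31, 27, 9500, ATL, ATL, MIA), (31, 27, 9500, ATL, ATL, ORD), (31, 27, 9500, ATL, LHR, MIA), (31, 27, 9500, ATL, LHR, ORD), (31, 3, 5200, ATL, CDG, MIA), (31, 3, 5200, ATL, CDG, ORD), (31, 3, 5200, IAD, DEN, MIA), (31, 3, 5200, IAD, DEN, ORD), (31, 3, 5200, LAX, DEN, MIA), (31, 3, 5200, LAX, DEN, ORD)}.
Filtering on src ≠ MIA AND hours = 39 leaves {(10, 39, 5200, ATL, CDG, IAD), (10, 39, 5200, IAD, DEN, IAD), (10, 39, 5200, LAX, DEN, IAD)}.
π[code, hours]: project onto (code, hours) → {(ATL, 39), (IAD, 39), (LAX, 39)}

{(ATL, 39), (IAD, 39), (LAX, 39)}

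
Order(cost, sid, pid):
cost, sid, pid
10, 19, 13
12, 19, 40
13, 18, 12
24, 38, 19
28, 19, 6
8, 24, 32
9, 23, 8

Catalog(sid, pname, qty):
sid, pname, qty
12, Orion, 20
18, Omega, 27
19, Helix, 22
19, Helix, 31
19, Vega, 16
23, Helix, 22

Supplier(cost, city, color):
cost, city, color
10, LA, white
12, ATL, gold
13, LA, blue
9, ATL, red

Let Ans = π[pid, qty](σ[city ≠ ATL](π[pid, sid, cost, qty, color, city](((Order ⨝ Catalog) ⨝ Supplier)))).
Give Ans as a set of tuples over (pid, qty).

Natural join on sid: {(10, 19, 13, Helix, 22), (10, 19, 13, Helix, 31), (10, 19, 13, Vega, 16), (12, 19, 40, Helix, 22), (12, 19, 40, Helix, 31), (12, 19, 40, Vega, 16), (13, 18, 12, Omega, 27), (28, 19, 6, Helix, 22), (28, 19, 6, Helix, 31), (28, 19, 6, Vega, 16), (9, 23, 8, Helix, 22)}
Natural join on cost: {(10, 19, 13, Helix, 22, LA, white), (10, 19, 13, Helix, 31, LA, white), (10, 19, 13, Vega, 16, LA, white), (12, 19, 40, Helix, 22, ATL, gold), (12, 19, 40, Helix, 31, ATL, gold), (12, 19, 40, Vega, 16, ATL, gold), (13, 18, 12, Omega, 27, LA, blue), (9, 23, 8, Helix, 22, ATL, red)}
π_{pid, sid, cost, qty, color, city} gives {(12, 18, 13, 27, blue, LA), (13, 19, 10, 16, white, LA), (13, 19, 10, 22, white, LA), (13, 19, 10, 31, white, LA), (40, 19, 12, 16, gold, ATL), (40, 19, 12, 22, gold, ATL), (40, 19, 12, 31, gold, ATL), (8, 23, 9, 22, red, ATL)}.
Apply σ_{city ≠ ATL}; surviving tuples: {(12, 18, 13, 27, blue, LA), (13, 19, 10, 16, white, LA), (13, 19, 10, 22, white, LA), (13, 19, 10, 31, white, LA)}
π_{pid, qty} gives {(12, 27), (13, 16), (13, 22), (13, 31)}.

{(12, 27), (13, 16), (13, 22), (13, 31)}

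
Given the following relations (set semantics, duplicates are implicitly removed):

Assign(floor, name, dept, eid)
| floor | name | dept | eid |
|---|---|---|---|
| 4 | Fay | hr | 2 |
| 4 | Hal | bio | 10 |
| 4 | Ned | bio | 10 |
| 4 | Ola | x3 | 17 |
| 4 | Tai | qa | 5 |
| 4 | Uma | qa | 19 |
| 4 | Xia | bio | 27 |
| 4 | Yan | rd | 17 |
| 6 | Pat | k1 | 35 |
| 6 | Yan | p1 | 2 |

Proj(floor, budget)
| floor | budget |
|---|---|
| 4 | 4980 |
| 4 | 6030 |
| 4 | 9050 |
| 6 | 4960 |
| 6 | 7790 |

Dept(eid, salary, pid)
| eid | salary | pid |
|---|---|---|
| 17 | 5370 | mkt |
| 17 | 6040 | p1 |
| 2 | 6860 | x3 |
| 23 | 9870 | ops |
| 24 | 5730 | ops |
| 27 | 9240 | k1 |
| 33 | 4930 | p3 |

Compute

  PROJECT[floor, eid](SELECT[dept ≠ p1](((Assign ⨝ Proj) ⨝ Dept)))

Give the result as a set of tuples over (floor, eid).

{(4, 17), (4, 2), (4, 27)}

Assign ⋈ Proj (natural join on floor): {(4, Fay, hr, 2, 4980), (4, Fay, hr, 2, 6030), (4, Fay, hr, 2, 9050), (4, Hal, bio, 10, 4980), (4, Hal, bio, 10, 6030), (4, Hal, bio, 10, 9050), (4, Ned, bio, 10, 4980), (4, Ned, bio, 10, 6030), (4, Ned, bio, 10, 9050), (4, Ola, x3, 17, 4980), (4, Ola, x3, 17, 6030), (4, Ola, x3, 17, 9050), (4, Tai, qa, 5, 4980), (4, Tai, qa, 5, 6030), (4, Tai, qa, 5, 9050), (4, Uma, qa, 19, 4980), (4, Uma, qa, 19, 6030), (4, Uma, qa, 19, 9050), (4, Xia, bio, 27, 4980), (4, Xia, bio, 27, 6030), (4, Xia, bio, 27, 9050), (4, Yan, rd, 17, 4980), (4, Yan, rd, 17, 6030), (4, Yan, rd, 17, 9050), (6, Pat, k1, 35, 4960), (6, Pat, k1, 35, 7790), (6, Yan, p1, 2, 4960), (6, Yan, p1, 2, 7790)}
(Assign ⨝ Proj) ⋈ Dept (natural join on eid): {(4, Fay, hr, 2, 4980, 6860, x3), (4, Fay, hr, 2, 6030, 6860, x3), (4, Fay, hr, 2, 9050, 6860, x3), (4, Ola, x3, 17, 4980, 5370, mkt), (4, Ola, x3, 17, 4980, 6040, p1), (4, Ola, x3, 17, 6030, 5370, mkt), (4, Ola, x3, 17, 6030, 6040, p1), (4, Ola, x3, 17, 9050, 5370, mkt), (4, Ola, x3, 17, 9050, 6040, p1), (4, Xia, bio, 27, 4980, 9240, k1), (4, Xia, bio, 27, 6030, 9240, k1), (4, Xia, bio, 27, 9050, 9240, k1), (4, Yan, rd, 17, 4980, 5370, mkt), (4, Yan, rd, 17, 4980, 6040, p1), (4, Yan, rd, 17, 6030, 5370, mkt), (4, Yan, rd, 17, 6030, 6040, p1), (4, Yan, rd, 17, 9050, 5370, mkt), (4, Yan, rd, 17, 9050, 6040, p1), (6, Yan, p1, 2, 4960, 6860, x3), (6, Yan, p1, 2, 7790, 6860, x3)}
σ[dept ≠ p1]: keep tuples satisfying dept ≠ p1 → {(4, Fay, hr, 2, 4980, 6860, x3), (4, Fay, hr, 2, 6030, 6860, x3), (4, Fay, hr, 2, 9050, 6860, x3), (4, Ola, x3, 17, 4980, 5370, mkt), (4, Ola, x3, 17, 4980, 6040, p1), (4, Ola, x3, 17, 6030, 5370, mkt), (4, Ola, x3, 17, 6030, 6040, p1), (4, Ola, x3, 17, 9050, 5370, mkt), (4, Ola, x3, 17, 9050, 6040, p1), (4, Xia, bio, 27, 4980, 9240, k1), (4, Xia, bio, 27, 6030, 9240, k1), (4, Xia, bio, 27, 9050, 9240, k1), (4, Yan, rd, 17, 4980, 5370, mkt), (4, Yan, rd, 17, 4980, 6040, p1), (4, Yan, rd, 17, 6030, 5370, mkt), (4, Yan, rd, 17, 6030, 6040, p1), (4, Yan, rd, 17, 9050, 5370, mkt), (4, Yan, rd, 17, 9050, 6040, p1)}
Projecting to floor, eid (15 duplicate(s) eliminated): {(4, 17), (4, 2), (4, 27)}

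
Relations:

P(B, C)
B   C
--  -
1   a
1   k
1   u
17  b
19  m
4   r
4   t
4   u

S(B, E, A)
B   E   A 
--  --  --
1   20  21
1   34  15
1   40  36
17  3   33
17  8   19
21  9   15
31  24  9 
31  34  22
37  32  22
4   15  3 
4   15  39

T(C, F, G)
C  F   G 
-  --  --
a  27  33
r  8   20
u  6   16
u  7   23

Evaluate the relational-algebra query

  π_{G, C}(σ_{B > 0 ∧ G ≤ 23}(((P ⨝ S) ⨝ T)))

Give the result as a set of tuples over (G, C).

{(16, u), (20, r), (23, u)}

Natural join on B: {(1, a, 20, 21), (1, a, 34, 15), (1, a, 40, 36), (1, k, 20, 21), (1, k, 34, 15), (1, k, 40, 36), (1, u, 20, 21), (1, u, 34, 15), (1, u, 40, 36), (17, b, 3, 33), (17, b, 8, 19), (4, r, 15, 3), (4, r, 15, 39), (4, t, 15, 3), (4, t, 15, 39), (4, u, 15, 3), (4, u, 15, 39)}
Natural join on C: {(1, a, 20, 21, 27, 33), (1, a, 34, 15, 27, 33), (1, a, 40, 36, 27, 33), (1, u, 20, 21, 6, 16), (1, u, 20, 21, 7, 23), (1, u, 34, 15, 6, 16), (1, u, 34, 15, 7, 23), (1, u, 40, 36, 6, 16), (1, u, 40, 36, 7, 23), (4, r, 15, 3, 8, 20), (4, r, 15, 39, 8, 20), (4, u, 15, 3, 6, 16), (4, u, 15, 3, 7, 23), (4, u, 15, 39, 6, 16), (4, u, 15, 39, 7, 23)}
σ[B > 0 ∧ G ≤ 23]: keep tuples satisfying B > 0 ∧ G ≤ 23 → {(1, u, 20, 21, 6, 16), (1, u, 20, 21, 7, 23), (1, u, 34, 15, 6, 16), (1, u, 34, 15, 7, 23), (1, u, 40, 36, 6, 16), (1, u, 40, 36, 7, 23), (4, r, 15, 3, 8, 20), (4, r, 15, 39, 8, 20), (4, u, 15, 3, 6, 16), (4, u, 15, 3, 7, 23), (4, u, 15, 39, 6, 16), (4, u, 15, 39, 7, 23)}
Projecting to G, C (9 duplicate(s) eliminated): {(16, u), (20, r), (23, u)}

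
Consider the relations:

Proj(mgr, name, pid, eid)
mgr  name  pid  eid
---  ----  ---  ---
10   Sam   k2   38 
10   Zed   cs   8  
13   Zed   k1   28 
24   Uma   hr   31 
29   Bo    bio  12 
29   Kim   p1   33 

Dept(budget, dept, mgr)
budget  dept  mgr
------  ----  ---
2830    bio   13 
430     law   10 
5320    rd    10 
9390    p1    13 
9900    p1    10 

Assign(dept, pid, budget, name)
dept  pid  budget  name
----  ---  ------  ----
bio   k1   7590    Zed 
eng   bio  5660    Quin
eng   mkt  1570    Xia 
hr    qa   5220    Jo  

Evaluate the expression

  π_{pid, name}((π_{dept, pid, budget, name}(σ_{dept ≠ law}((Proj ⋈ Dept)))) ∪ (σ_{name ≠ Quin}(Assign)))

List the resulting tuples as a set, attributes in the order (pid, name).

Joining Proj and Dept on mgr yields {(10, Sam, k2, 38, 430, law), (10, Sam, k2, 38, 5320, rd), (10, Sam, k2, 38, 9900, p1), (10, Zed, cs, 8, 430, law), (10, Zed, cs, 8, 5320, rd), (10, Zed, cs, 8, 9900, p1), (13, Zed, k1, 28, 2830, bio), (13, Zed, k1, 28, 9390, p1)}.
Filtering on dept ≠ law leaves {(10, Sam, k2, 38, 5320, rd), (10, Sam, k2, 38, 9900, p1), (10, Zed, cs, 8, 5320, rd), (10, Zed, cs, 8, 9900, p1), (13, Zed, k1, 28, 2830, bio), (13, Zed, k1, 28, 9390, p1)}.
Projecting to dept, pid, budget, name: {(bio, k1, 2830, Zed), (p1, cs, 9900, Zed), (p1, k1, 9390, Zed), (p1, k2, 9900, Sam), (rd, cs, 5320, Zed), (rd, k2, 5320, Sam)}
Filtering on name ≠ Quin leaves {(bio, k1, 7590, Zed), (eng, mkt, 1570, Xia), (hr, qa, 5220, Jo)}.
Taking the union: {(bio, k1, 2830, Zed), (bio, k1, 7590, Zed), (eng, mkt, 1570, Xia), (hr, qa, 5220, Jo), (p1, cs, 9900, Zed), (p1, k1, 9390, Zed), (p1, k2, 9900, Sam), (rd, cs, 5320, Zed), (rd, k2, 5320, Sam)}
Projecting to pid, name (4 duplicate(s) eliminated): {(cs, Zed), (k1, Zed), (k2, Sam), (mkt, Xia), (qa, Jo)}

{(cs, Zed), (k1, Zed), (k2, Sam), (mkt, Xia), (qa, Jo)}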